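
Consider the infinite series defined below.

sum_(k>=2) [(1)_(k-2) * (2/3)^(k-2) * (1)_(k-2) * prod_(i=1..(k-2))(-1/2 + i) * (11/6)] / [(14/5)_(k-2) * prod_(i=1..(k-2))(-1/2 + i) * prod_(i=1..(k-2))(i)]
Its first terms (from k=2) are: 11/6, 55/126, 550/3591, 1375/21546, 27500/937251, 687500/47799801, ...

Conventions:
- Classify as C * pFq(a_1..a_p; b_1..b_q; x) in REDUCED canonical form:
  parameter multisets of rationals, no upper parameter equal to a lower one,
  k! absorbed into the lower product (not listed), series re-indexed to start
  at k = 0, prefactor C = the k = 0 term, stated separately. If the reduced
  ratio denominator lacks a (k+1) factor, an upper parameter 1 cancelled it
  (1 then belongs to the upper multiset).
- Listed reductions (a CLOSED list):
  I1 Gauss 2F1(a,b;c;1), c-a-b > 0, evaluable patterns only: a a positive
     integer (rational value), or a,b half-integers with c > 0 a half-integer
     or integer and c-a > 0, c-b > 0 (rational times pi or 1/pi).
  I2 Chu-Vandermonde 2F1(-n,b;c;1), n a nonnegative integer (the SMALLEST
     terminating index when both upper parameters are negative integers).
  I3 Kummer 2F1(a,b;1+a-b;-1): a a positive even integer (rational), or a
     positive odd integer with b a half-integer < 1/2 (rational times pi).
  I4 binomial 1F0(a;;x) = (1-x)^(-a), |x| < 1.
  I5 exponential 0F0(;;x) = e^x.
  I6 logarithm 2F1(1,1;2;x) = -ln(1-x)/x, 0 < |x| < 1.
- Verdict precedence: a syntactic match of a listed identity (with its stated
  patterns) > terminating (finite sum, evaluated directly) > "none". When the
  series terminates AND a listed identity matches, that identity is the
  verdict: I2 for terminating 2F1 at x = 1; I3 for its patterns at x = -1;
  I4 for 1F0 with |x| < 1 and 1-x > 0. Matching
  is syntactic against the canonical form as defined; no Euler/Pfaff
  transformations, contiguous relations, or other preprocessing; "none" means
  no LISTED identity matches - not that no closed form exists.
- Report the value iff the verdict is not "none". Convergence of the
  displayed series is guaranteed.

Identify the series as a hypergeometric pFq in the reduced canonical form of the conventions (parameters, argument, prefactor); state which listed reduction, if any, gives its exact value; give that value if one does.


At argument 2/3: a 2F1 with upper {1, 1}, lower {14/5}, scaled by C = 11/6. Verdict: none. No listed pattern accepts 2F1(1, 1; 14/5; 2/3).

Key observation: t_0 being 11/6, the parameter 1/2 appears in both the upper and lower lists and cancels.
Term ratio: r(k) = (2/3) * (k+1) (k+1) / [(k+14/5) (k+1)] - rational in k. x = (2/3); t_0 = 11/6; negate the roots.


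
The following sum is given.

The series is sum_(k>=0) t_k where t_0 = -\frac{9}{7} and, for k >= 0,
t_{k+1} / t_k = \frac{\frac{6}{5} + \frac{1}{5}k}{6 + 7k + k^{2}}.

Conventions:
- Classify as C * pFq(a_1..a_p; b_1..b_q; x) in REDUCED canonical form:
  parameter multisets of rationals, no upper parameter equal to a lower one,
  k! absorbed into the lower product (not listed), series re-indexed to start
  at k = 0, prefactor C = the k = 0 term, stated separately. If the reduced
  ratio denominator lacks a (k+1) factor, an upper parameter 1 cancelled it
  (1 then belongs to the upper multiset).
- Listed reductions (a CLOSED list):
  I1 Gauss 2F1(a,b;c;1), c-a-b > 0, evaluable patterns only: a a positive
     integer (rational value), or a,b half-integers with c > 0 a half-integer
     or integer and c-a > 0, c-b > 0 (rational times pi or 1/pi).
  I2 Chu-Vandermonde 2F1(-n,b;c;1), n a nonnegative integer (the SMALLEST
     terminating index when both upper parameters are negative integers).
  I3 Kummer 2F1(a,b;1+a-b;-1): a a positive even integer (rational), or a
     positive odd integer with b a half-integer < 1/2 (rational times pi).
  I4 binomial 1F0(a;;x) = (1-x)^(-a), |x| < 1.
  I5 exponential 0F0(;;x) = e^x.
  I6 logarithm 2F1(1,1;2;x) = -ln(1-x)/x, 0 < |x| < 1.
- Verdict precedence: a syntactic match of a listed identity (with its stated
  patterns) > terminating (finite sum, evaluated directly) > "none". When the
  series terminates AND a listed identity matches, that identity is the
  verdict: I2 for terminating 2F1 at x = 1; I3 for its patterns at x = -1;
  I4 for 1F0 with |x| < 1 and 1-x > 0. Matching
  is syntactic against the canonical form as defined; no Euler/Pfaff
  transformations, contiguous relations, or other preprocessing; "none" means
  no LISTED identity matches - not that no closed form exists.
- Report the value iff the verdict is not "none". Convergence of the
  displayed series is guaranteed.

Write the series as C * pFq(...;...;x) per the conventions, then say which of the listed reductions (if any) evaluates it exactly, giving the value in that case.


At argument \frac{1}{5}: a 0F0 with upper {-}, lower {-}, scaled by C = -\frac{9}{7}. Verdict at x = \frac{1}{5}: the exponential series (I5) matches (the 0F0 exponential series at x = \frac{1}{5}). Value: \left(-\frac{9}{7}\right) \cdot e^{\frac{1}{5}}.

Structural cue: x = \frac{1}{5} and the parameter 6 appears in both the upper and lower lists and cancels.
Adjacent-term ratio: r(k) = \frac{1}{5} * 1 / [(k+1)] - rational in k. x = \frac{1}{5}; t_0 = -\frac{9}{7}; negate the roots.


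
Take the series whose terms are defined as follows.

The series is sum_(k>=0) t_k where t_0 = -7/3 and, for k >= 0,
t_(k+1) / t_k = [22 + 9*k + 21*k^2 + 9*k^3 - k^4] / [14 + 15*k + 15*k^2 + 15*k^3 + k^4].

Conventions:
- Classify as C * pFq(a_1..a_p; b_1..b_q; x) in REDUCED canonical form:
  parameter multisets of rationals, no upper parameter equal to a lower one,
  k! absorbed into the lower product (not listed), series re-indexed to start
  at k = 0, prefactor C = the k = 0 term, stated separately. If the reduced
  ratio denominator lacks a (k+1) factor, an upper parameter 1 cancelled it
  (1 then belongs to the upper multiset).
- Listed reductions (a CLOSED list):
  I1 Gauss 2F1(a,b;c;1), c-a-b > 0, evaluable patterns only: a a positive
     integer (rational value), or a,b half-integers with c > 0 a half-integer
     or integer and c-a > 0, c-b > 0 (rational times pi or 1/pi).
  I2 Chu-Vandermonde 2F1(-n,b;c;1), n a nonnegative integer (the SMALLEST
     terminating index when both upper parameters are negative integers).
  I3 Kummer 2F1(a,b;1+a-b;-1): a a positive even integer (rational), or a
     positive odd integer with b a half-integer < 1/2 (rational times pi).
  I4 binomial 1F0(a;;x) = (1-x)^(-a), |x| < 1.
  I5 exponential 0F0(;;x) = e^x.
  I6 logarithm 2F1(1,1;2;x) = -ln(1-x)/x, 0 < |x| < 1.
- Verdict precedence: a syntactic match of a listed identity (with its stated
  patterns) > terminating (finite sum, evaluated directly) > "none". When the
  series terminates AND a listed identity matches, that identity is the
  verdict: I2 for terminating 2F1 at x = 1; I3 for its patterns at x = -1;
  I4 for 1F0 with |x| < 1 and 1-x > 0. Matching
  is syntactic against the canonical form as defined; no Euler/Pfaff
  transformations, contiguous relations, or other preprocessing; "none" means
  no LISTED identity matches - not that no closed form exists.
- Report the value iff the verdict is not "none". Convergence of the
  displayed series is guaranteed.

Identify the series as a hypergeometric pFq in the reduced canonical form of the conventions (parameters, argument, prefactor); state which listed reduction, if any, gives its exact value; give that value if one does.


Classification (C = -7/3): 2F1 with upper {-11, 2}, lower {14}, argument x = -1. Verdict at x = -1: Kummer's theorem (I3) matches (x = -1; c = 14 equals 1+a-b for upper {-11, 2}: listed pattern). Value: -91/6.

First insight: from the first term -7/3: roots of the ratio polynomials (C = -7/3, x = -1) are the negated parameters.
Ratio: r(k) = (-1) * (k-11) (k+2) / [(k+14) (k+1)] ; factor over Q: parameters, x = (-1), and C = -7/3.


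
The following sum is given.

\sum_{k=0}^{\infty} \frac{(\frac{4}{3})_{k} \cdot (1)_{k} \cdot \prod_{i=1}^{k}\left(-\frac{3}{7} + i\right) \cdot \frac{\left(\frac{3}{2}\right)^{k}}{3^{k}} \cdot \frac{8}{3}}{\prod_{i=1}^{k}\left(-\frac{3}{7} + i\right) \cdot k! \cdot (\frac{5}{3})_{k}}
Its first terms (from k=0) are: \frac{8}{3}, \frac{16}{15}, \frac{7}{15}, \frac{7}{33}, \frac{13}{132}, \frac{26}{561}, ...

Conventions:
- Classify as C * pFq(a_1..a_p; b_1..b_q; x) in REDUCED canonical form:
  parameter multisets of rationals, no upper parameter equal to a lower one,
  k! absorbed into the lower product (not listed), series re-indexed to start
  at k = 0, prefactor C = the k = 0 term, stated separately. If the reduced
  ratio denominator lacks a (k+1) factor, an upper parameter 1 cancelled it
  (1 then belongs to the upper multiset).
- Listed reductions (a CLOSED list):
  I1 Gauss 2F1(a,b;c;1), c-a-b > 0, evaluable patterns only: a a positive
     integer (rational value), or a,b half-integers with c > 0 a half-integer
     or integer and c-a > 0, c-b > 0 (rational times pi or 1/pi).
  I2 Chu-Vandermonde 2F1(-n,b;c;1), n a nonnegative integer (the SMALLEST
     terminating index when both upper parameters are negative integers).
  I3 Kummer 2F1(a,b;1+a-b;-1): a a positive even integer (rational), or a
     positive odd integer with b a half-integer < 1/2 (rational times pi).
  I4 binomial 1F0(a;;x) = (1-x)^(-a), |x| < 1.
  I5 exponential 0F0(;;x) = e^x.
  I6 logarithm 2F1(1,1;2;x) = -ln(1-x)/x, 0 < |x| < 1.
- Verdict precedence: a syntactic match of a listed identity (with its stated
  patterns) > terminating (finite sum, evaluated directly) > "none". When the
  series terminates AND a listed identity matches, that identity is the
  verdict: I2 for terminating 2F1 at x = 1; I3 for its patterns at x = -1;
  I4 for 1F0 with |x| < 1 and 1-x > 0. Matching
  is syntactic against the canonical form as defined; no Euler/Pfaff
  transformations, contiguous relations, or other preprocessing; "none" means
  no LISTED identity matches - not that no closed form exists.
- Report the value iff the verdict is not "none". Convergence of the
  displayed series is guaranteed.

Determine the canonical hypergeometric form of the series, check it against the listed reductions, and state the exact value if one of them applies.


Key observation: with t_0 = \frac{8}{3}, the two k-th powers (C = 8/3, x = 1/2) combine into one argument.
Consecutive-term ratio: r(k) = \frac{1}{2} * (k+1) (k+\frac{4}{3}) / [(k+\frac{5}{3}) (k+1)] - poly over poly, x = \frac{1}{2} from leading terms; C = \frac{8}{3} at k = 0.

Classification (C = \frac{8}{3}): 2F1 with upper {1, \frac{4}{3}}, lower {\frac{5}{3}}, argument x = \frac{1}{2}. Verdict: none here - no I1-I6 shape fits x = \frac{1}{2} with lower {\frac{5}{3}}.


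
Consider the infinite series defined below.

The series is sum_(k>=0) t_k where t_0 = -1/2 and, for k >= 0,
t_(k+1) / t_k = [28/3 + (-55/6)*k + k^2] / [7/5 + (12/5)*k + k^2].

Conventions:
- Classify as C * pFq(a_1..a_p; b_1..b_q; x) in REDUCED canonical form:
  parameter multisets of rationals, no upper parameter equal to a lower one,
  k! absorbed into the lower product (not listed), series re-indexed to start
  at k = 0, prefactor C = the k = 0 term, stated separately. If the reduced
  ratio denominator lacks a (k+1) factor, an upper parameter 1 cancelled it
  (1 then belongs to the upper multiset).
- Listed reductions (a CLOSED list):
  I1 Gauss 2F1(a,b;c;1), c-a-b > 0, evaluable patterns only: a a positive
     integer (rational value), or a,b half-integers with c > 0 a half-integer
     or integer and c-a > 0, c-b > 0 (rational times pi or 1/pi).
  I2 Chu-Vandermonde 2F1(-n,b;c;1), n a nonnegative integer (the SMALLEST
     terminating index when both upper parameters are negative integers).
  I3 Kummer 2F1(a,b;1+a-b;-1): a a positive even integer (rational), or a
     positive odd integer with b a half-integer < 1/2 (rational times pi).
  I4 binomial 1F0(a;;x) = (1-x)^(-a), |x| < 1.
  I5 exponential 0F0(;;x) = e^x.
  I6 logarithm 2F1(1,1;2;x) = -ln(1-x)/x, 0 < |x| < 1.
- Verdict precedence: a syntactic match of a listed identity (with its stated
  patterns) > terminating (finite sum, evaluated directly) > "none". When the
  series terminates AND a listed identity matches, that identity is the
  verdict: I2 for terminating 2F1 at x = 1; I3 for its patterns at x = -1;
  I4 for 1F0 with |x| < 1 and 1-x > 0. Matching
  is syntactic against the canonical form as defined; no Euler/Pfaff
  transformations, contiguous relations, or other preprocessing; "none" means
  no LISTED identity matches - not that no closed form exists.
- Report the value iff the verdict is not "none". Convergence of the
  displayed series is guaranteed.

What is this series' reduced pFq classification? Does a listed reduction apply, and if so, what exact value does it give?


With C = -1/2: the canonical form is 2F1(-8, -7/6; 7/5; 1). Verdict: Vandermonde's identity (I2) matches (terminating 2F1 at x = 1 with n = 8, b = -7/6, c = 7/5). Its exact value is -1153532617961459/262885649154048.

The tell: with t_0 = -1/2, roots of the ratio polynomials (C = -1/2, x = 1) are the negated parameters.
Step ratio: r(k) = 1 * (k-8) (k-7/6) / [(k+7/5) (k+1)] - rational; roots negated = parameters, x = 1, C = -1/2.


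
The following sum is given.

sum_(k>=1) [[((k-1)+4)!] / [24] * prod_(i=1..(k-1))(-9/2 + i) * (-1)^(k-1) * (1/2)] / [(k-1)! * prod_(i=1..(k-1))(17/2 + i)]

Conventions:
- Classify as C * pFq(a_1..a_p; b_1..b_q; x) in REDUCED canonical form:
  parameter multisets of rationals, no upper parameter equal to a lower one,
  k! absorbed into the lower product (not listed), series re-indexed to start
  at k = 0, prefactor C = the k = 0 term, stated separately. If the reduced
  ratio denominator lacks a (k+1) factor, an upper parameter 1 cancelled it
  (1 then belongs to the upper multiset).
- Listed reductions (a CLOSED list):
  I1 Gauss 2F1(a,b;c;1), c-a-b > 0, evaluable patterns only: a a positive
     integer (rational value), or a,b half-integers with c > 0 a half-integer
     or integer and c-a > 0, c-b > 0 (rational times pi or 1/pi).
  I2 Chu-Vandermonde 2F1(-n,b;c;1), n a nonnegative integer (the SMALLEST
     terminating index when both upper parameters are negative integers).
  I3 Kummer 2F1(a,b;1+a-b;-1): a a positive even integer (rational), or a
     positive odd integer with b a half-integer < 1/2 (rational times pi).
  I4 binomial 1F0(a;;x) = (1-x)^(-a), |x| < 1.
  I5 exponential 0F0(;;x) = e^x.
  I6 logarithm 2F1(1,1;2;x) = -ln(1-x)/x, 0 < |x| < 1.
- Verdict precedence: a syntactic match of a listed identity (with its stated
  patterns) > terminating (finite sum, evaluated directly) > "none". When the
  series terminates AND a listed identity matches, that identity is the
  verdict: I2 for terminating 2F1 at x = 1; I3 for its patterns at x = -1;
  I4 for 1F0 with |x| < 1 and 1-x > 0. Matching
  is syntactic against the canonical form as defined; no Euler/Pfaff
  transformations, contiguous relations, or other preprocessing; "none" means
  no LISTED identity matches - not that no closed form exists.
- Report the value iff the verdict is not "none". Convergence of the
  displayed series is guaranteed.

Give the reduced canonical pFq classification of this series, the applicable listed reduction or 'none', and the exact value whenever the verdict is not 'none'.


Classification (C = 1/2): 2F1 with upper {-7/2, 5}, lower {19/2}, argument x = -1. Verdict (x = -1): the Kummer evaluation I3 applies (x = -1; c = 19/2 equals 1+a-b for upper {-7/2, 5}: listed pattern). Exact value: (765765/1048576) * pi.

Key observation: from the first term 1/2: the running product (prefactor 1/2) telescopes to a rising factorial.
Term ratio: r(k) = (-1) * (k-7/2) (k+5) / [(k+19/2) (k+1)] - rational in k, leading ratio (-1); with t_0 = 1/2, classification follows.


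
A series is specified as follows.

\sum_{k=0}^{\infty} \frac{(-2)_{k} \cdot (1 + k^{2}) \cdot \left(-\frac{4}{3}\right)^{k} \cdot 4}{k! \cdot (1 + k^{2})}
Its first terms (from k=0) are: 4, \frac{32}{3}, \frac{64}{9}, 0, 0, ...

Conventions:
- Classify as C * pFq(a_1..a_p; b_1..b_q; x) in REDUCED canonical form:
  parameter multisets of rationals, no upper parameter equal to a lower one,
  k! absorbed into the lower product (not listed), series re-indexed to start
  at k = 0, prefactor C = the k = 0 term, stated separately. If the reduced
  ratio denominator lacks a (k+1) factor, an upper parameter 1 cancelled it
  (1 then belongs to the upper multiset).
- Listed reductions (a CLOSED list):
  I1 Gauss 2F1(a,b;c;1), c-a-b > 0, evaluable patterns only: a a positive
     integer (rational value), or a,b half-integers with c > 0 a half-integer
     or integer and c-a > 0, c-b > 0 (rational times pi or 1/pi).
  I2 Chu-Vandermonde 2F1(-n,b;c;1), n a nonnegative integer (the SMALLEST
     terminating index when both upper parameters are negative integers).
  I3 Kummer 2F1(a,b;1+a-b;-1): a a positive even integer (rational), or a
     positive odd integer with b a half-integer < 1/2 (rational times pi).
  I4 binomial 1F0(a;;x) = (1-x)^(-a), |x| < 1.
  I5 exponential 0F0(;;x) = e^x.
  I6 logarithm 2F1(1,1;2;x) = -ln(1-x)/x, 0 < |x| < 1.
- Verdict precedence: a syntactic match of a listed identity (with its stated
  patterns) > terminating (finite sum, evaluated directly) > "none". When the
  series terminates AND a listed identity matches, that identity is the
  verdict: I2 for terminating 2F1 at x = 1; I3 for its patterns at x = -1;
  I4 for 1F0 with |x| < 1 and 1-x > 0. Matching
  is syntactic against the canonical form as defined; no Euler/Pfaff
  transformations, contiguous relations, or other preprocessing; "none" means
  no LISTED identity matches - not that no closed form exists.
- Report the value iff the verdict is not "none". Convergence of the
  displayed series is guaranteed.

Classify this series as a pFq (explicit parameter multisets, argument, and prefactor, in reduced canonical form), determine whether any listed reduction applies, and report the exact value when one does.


Classification (C = 4): 1F0 with upper {-2}, lower {-}, argument x = -\frac{4}{3}. Verdict: terminating - upper parameter -2 makes this a finite sum (last index 2), evaluated exactly. Exact value: \frac{196}{9}.

Key step: x = -\frac{4}{3} and striking the common factor k^2 + 1 reduces the term (C = 4, x = -4/3).
Term ratio: r(k) = -\frac{4}{3} * (k-2) / [(k+1)] - rational in k. x = -\frac{4}{3}; t_0 = 4; negate the roots.


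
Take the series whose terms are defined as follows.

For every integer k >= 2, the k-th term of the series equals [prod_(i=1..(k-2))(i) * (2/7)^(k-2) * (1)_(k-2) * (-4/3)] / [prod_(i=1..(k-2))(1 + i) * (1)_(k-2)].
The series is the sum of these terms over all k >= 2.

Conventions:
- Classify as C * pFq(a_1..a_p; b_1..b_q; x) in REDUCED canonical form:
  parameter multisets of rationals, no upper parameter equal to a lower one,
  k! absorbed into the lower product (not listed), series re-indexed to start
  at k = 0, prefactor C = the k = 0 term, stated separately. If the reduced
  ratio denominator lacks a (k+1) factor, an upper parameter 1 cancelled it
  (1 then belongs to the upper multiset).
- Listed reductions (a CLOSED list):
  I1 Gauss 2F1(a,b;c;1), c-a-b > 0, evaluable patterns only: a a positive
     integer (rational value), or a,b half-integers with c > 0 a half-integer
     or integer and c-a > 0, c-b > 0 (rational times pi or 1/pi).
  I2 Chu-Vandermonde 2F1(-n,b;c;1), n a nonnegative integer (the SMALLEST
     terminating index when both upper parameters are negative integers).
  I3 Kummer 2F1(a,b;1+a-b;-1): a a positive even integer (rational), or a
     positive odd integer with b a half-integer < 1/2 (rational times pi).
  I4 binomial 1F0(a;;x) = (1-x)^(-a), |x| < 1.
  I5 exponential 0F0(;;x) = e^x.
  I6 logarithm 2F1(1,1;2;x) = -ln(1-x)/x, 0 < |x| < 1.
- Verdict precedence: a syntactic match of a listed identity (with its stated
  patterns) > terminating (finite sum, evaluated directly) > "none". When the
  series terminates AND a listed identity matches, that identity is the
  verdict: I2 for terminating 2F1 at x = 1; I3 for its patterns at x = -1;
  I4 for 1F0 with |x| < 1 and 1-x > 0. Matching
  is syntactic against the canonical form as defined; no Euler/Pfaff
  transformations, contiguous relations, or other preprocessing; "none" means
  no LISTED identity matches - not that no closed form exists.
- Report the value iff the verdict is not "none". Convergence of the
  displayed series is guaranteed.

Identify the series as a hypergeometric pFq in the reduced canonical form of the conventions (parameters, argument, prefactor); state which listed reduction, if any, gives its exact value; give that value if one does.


Key observation: from the first term -4/3: the lower running product (C = -4/3) is a rising factorial.
Consecutive-term ratio: r(k) = (2/7) * (k+1) (k+1) / [(k+2) (k+1)] - rational; roots negated = parameters, x = (2/7), C = -4/3.

With C = -4/3: the canonical form is 2F1(1, 1; 2; 2/7). Verdict at x = 2/7: the I6 logarithm reduction matches (the logarithm: parameters (1,1;2), x = 2/7). Its exact value is (14/3) * ln(5/7).


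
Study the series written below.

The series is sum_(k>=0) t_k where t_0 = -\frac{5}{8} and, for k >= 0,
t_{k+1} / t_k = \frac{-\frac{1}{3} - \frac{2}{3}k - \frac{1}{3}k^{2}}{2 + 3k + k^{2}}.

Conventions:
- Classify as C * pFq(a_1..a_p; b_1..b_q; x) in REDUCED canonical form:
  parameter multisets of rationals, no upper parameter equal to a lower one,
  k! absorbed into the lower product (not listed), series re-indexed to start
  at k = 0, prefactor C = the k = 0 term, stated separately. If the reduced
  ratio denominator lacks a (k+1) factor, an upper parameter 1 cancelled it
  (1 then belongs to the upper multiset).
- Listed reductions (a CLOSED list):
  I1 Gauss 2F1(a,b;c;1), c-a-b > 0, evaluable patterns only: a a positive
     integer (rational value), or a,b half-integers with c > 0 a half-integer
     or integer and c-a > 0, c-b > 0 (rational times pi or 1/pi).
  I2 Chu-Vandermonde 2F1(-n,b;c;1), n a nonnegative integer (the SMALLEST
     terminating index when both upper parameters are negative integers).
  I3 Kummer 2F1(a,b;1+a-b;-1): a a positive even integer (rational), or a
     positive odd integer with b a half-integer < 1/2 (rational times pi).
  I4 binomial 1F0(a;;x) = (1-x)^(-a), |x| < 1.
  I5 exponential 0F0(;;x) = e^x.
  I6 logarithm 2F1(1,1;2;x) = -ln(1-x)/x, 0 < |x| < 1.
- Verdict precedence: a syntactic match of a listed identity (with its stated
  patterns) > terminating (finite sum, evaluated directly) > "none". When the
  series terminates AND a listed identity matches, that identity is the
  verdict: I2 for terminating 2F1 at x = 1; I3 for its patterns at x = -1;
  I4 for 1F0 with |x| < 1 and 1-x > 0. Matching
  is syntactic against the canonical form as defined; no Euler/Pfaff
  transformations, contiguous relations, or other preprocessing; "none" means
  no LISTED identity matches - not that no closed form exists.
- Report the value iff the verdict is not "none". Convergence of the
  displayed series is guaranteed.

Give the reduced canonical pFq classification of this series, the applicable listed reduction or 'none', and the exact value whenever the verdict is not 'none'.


x = -\frac{1}{3} here; the reduced form reads 2F1, upper {1, 1}, lower {2}, C = -\frac{5}{8}. Verdict: logarithm (I6) applies (the logarithm: parameters (1,1;2), x = -\frac{1}{3}). Value: \left(-\frac{15}{8}\right) \cdot \ln\left(\frac{4}{3}\right).

Key observation: t_0 being -\frac{5}{8}, factor the ratio over Q (C = -5/8): negated roots = parameters.
Step ratio: r(k) = -\frac{1}{3} * (k+1) (k+1) / [(k+2) (k+1)] - poly over poly, x = -\frac{1}{3} from leading terms; C = -\frac{5}{8} at k = 0.


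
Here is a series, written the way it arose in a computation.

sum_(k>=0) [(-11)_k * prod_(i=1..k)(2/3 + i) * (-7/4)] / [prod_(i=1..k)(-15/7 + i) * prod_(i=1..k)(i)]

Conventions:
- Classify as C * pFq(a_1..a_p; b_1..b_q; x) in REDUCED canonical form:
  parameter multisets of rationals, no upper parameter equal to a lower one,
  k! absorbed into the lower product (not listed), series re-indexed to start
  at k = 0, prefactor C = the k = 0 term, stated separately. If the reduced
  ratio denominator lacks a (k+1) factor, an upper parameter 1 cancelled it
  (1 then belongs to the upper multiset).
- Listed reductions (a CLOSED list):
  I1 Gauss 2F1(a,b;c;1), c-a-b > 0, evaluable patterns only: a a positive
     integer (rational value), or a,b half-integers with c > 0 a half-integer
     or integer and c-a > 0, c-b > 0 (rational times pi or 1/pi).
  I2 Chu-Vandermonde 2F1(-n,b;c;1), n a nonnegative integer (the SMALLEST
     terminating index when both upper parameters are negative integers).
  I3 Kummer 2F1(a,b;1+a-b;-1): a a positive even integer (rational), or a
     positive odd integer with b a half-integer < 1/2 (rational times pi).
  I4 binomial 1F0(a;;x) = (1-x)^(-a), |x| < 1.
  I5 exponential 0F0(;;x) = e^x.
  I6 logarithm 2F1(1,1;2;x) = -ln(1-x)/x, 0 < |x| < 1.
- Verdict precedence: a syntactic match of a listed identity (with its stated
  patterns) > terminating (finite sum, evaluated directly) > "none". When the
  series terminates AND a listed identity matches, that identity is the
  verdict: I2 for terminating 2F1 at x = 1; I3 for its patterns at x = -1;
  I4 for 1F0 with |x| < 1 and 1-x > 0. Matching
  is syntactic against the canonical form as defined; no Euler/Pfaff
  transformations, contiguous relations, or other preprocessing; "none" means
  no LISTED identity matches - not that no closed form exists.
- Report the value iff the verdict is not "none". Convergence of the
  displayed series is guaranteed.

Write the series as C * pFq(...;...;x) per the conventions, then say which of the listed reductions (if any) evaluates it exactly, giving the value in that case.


Reduced: x = 1, 2F1, upper = {-11, 5/3}, lower = {-8/7}, C = -7/4. Verdict: the Chu-Vandermonde identity I2 fires (terminating 2F1 at x = 1 with n = 11, b = 5/3, c = -8/7). Its exact value is 995129820965/3501592473024.

The tell: from the first term -7/4: the lower running product (C = -7/4, x = 1) is a rising factorial.
Adjacent-term ratio: r(k) = 1 * (k-11) (k+5/3) / [(k-8/7) (k+1)] - poly over poly, x = 1 from leading terms; C = -7/4 at k = 0.


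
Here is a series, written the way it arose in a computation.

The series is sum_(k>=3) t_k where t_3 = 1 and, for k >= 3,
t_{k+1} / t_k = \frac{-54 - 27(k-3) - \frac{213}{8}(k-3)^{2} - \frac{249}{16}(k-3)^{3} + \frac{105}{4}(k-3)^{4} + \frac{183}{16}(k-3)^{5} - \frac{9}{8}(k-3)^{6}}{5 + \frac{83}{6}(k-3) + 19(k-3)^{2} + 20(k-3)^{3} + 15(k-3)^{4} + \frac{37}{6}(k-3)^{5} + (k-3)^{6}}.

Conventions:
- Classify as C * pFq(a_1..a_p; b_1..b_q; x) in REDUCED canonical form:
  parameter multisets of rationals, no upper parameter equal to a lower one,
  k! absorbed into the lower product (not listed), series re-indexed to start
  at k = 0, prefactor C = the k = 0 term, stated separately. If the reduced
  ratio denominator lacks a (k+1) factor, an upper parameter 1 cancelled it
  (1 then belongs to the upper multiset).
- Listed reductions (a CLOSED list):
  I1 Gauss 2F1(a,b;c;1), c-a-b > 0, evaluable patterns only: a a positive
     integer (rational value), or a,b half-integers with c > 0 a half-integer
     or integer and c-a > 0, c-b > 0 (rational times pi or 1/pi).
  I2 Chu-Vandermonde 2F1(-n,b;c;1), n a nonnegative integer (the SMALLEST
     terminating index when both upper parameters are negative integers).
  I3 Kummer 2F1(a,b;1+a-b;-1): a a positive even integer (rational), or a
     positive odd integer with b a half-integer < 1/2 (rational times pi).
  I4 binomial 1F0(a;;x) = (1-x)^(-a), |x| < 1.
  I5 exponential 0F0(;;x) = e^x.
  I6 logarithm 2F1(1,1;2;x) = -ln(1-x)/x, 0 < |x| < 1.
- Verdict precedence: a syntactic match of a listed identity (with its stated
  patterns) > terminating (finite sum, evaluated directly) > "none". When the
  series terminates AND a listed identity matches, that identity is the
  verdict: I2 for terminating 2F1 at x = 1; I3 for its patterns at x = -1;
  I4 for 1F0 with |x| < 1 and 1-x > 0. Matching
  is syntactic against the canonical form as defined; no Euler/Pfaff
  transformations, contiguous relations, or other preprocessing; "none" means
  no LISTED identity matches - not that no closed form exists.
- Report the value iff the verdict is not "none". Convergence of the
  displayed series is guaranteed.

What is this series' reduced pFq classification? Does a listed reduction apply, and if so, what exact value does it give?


x = -\frac{9}{8} here; the reduced form reads 3F2, upper {-12, -\frac{3}{2}, \frac{4}{3}}, lower {\frac{3}{2}, \frac{5}{3}}, C = 1. Verdict: terminating. (-12)_k vanishes past k = 12, leaving a 13-term sum, computed directly. Exact value: \frac{605820614489294983914997}{30497583853077948006400}.

The tell: with t_0 = 1, cancel k^2 + 1 from the displayed ratio first; then C = 1, x = -9/8.
Adjacent-term ratio: r(k) = -\frac{9}{8} * (k-12) (k-\frac{3}{2}) (k+\frac{4}{3}) / [(k+\frac{3}{2}) (k+\frac{5}{3}) (k+1)] ; factor over Q: parameters, x = -\frac{9}{8}, and C = 1.


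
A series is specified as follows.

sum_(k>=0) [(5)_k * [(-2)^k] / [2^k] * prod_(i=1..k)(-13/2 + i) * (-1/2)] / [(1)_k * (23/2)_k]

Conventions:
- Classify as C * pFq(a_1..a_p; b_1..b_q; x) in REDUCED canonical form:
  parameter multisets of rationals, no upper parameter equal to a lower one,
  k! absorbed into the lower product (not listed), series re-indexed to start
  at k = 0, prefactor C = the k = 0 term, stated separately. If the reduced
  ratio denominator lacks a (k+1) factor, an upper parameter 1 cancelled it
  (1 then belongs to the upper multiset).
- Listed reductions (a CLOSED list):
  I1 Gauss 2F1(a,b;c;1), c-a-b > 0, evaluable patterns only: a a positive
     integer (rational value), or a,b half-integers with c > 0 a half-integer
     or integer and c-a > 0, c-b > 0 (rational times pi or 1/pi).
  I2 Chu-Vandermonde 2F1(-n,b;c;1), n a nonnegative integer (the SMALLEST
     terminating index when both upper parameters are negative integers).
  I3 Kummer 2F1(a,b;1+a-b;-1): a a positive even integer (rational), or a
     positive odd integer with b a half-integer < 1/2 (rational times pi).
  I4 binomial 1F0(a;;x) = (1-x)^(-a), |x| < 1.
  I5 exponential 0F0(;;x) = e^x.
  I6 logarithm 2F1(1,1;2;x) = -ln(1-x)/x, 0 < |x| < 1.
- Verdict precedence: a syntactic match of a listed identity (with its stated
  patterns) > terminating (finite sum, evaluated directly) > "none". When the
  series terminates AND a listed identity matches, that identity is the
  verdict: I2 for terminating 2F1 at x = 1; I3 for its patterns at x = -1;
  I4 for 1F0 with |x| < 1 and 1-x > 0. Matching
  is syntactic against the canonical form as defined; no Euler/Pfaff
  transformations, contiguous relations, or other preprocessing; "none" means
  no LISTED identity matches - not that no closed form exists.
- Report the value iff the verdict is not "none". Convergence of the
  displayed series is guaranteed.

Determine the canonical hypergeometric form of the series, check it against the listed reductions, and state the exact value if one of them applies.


Canonical form: C = -1/2 times 2F1 with upper {-11/2, 5}, lower {23/2}, x = -1. Verdict (x = -1): Kummer's theorem (I3) applies (x = -1; c = 23/2 equals 1+a-b for upper {-11/2, 5}: listed pattern). Value: (-43648605/33554432) * pi.

First insight: with t_0 = -1/2, the two k-th powers (prefactor -1/2) combine into one argument.
Term ratio: r(k) = (-1) * (k-11/2) (k+5) / [(k+23/2) (k+1)] - poly over poly, x = (-1) from leading terms; C = -1/2 at k = 0.


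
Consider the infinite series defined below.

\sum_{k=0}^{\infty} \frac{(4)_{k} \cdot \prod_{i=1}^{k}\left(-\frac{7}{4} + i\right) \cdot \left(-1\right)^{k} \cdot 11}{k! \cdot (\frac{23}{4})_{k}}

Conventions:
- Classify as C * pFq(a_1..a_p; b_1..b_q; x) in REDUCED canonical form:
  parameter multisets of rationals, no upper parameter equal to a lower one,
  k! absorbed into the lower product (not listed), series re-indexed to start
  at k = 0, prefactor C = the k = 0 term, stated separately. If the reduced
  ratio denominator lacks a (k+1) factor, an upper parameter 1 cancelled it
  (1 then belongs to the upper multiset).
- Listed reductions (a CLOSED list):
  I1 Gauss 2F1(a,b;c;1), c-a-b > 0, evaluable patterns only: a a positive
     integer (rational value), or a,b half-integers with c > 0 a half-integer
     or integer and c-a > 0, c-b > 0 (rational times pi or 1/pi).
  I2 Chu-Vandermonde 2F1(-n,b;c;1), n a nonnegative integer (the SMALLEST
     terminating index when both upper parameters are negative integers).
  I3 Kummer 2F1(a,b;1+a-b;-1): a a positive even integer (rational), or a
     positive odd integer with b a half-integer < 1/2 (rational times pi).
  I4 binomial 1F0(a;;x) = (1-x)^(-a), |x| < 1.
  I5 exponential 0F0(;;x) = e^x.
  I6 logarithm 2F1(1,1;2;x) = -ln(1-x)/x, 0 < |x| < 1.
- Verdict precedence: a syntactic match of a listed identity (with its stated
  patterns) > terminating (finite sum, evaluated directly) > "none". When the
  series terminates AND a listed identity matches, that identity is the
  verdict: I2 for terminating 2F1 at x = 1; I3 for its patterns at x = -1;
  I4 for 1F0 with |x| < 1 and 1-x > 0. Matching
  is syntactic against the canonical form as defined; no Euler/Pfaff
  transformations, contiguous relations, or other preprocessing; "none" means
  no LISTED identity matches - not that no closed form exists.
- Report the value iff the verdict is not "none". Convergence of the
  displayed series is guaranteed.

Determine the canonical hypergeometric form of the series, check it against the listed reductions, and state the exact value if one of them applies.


Key step: from the first term 11: the running product (prefactor 11) telescopes to a rising factorial.
Consecutive-term ratio: r(k) = -1 * (k-\frac{3}{4}) (k+4) / [(k+\frac{23}{4}) (k+1)] - rational in k. x = -1; t_0 = 11; negate the roots.

Prefactor 11, argument -1: 2F1 with upper {-\frac{3}{4}, 4} over lower {\frac{23}{4}}. Verdict (x = -1): the Kummer evaluation I3 applies (x = -1; c = \frac{23}{4} equals 1+a-b for upper {-\frac{3}{4}, 4}: listed pattern). Hence: \frac{1045}{64}.


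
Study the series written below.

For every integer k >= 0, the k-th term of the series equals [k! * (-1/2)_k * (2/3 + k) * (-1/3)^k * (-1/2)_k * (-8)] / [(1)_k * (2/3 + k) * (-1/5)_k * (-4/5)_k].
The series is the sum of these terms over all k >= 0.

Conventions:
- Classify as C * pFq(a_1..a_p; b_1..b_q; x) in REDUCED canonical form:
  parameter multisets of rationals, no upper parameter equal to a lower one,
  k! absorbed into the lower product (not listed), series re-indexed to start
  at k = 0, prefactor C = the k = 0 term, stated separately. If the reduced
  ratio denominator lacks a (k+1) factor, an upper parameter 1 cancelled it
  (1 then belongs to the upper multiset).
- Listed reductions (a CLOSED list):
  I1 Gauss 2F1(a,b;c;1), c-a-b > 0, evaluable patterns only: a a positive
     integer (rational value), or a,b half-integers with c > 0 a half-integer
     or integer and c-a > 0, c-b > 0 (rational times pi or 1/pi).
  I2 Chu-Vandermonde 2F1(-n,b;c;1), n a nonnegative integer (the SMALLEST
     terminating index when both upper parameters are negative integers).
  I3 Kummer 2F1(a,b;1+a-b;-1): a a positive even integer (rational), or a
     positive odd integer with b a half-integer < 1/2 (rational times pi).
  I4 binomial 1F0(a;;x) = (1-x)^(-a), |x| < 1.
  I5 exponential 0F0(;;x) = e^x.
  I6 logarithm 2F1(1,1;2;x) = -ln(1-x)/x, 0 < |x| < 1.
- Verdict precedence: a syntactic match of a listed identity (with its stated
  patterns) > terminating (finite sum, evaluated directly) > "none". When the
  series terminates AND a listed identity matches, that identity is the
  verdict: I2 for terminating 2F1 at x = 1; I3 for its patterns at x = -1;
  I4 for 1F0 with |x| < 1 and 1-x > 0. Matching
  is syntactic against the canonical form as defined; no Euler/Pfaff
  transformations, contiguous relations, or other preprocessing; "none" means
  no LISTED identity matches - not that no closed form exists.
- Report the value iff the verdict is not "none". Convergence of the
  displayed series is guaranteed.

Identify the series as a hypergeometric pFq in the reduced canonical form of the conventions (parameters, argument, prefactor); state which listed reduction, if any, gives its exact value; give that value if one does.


At argument -1/3: a 3F2 with upper {-1/2, -1/2, 1}, lower {-4/5, -1/5}, scaled by C = -8. Verdict: no listed reduction: x = -1/3 and upper {-1/2, -1/2, 1} fail every I1-I6 pattern.

Structural cue: x = (-1/3) and k + 2/3 divides numerator and denominator alike; C = -8 after cancelling.
Step ratio: r(k) = (-1/3) * (k-1/2) (k-1/2) (k+1) / [(k-4/5) (k-1/5) (k+1)] - rational; roots negated = parameters, x = (-1/3), C = -8.


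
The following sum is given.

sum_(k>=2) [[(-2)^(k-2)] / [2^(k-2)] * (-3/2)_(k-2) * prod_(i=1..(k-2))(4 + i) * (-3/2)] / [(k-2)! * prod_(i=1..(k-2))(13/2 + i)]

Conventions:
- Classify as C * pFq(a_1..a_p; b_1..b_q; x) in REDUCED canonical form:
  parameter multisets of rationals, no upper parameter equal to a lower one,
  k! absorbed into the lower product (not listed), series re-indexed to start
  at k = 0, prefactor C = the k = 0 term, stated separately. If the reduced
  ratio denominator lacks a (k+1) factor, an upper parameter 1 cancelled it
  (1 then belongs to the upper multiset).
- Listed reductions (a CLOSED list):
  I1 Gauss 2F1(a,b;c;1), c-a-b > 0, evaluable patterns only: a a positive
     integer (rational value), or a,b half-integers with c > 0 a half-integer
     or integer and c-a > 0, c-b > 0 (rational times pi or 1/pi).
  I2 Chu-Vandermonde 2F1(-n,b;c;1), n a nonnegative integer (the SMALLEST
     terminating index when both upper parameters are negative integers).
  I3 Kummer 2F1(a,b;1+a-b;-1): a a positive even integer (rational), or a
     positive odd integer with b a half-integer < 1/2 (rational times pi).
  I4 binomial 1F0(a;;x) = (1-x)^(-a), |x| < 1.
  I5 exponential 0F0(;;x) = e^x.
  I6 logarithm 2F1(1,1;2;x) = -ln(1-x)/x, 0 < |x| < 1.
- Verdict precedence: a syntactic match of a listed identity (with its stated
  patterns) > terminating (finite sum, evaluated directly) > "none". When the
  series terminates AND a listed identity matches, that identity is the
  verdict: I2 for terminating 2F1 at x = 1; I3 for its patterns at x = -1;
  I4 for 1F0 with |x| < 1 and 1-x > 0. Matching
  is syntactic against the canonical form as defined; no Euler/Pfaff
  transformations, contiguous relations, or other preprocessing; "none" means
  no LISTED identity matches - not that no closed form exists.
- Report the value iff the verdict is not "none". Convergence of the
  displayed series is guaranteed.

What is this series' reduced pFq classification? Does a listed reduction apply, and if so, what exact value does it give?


Structural cue: t_0 = -3/2 here, and the running product (prefactor -3/2) telescopes to a rising factorial.
Consecutive-term ratio: r(k) = (-1) * (k-3/2) (k+5) / [(k+15/2) (k+1)] - rational in k. x = (-1); t_0 = -3/2; negate the roots.

x = -1 here; the reduced form reads 2F1, upper {-3/2, 5}, lower {15/2}, C = -3/2. Verdict (x = -1): Kummer (I3) applies (x = -1; c = 15/2 equals 1+a-b for upper {-3/2, 5}: listed pattern). Its exact value is (-135135/131072) * pi.


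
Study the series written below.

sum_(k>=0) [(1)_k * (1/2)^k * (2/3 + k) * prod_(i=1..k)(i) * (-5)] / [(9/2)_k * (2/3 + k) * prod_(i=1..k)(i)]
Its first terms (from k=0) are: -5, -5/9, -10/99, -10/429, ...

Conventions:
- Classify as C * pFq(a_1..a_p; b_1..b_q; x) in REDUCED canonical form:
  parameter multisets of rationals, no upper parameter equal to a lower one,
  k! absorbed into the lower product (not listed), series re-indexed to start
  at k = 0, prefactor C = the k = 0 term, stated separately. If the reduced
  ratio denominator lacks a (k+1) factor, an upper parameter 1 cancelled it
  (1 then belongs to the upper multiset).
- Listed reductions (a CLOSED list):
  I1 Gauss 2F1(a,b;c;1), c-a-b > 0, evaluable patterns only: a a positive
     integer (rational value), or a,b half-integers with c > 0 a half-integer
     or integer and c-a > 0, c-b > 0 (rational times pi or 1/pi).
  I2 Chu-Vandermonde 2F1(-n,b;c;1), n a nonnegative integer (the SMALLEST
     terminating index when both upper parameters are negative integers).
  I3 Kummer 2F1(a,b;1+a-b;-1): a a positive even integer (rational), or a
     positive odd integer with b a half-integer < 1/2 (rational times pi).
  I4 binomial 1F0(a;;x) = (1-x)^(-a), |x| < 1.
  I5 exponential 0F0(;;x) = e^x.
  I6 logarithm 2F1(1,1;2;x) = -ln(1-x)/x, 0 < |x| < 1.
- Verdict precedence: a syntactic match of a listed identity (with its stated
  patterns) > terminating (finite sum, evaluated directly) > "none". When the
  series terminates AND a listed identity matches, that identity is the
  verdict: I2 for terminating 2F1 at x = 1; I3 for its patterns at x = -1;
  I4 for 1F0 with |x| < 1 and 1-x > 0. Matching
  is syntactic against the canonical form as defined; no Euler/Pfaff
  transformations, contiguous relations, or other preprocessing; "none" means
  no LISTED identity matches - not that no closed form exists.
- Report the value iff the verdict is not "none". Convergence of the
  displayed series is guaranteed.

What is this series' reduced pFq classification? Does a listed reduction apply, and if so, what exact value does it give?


Canonical form: C = -5 times 2F1 with upper {1, 1}, lower {9/2}, x = 1/2. Verdict: none. No listed pattern accepts 2F1(1, 1; 9/2; 1/2).

First insight: from the first term -5: the product of the first k integers (C = -5) is k!.
Consecutive-term ratio: r(k) = (1/2) * (k+1) (k+1) / [(k+9/2) (k+1)] - poly over poly, x = (1/2) from leading terms; C = -5 at k = 0.
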